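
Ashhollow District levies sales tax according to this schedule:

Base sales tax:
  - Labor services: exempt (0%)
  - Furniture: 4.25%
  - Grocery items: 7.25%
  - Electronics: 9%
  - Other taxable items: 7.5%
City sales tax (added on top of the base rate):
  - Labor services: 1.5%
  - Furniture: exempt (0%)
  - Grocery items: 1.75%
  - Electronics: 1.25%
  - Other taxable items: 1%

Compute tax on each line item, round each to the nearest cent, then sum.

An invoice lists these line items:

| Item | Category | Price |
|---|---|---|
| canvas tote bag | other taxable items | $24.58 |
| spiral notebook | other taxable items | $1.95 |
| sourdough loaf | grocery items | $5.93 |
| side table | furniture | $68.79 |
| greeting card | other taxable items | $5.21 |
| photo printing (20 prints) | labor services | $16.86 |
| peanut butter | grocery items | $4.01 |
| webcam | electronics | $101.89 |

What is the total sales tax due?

Canvas tote bag $24.58: other taxable items → 7.5% + 1% city = 8.5% → $2.09
Spiral notebook $1.95: other taxable items → 7.5% + 1% city = 8.5% → $0.17
Sourdough loaf $5.93: grocery items → 7.25% + 1.75% city = 9% → $0.53
Side table $68.79: furniture → 4.25% + 0% city = 4.25% → $2.92
Greeting card $5.21: other taxable items → 7.5% + 1% city = 8.5% → $0.44
Photo printing (20 prints) $16.86: labor services → 0% + 1.5% city = 1.5% → $0.25
Peanut butter $4.01: grocery items → 7.25% + 1.75% city = 9% → $0.36
Webcam $101.89: electronics → 9% + 1.25% city = 10.25% → $10.44
Total tax = $2.09 + $0.17 + $0.53 + $2.92 + $0.44 + $0.25 + $0.36 + $10.44 = $17.20

$17.20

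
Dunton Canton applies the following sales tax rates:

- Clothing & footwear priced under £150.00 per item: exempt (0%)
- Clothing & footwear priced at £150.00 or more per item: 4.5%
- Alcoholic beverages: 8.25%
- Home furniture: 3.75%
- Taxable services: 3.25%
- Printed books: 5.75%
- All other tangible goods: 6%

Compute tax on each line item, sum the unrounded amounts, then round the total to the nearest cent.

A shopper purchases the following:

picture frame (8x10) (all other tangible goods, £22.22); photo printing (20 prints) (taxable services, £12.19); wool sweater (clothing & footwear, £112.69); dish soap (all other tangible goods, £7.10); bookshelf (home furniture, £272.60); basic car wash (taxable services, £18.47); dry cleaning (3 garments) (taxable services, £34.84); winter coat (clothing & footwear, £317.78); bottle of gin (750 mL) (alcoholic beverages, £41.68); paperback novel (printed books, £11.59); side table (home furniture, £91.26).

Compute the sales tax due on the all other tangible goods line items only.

Picture frame (8x10) £22.22: all other tangible goods → 6% → £1.3332
Dish soap £7.10: all other tangible goods → 6% → £0.426
Tax on all other tangible goods: unrounded sum = £1.7592 → £1.76

£1.76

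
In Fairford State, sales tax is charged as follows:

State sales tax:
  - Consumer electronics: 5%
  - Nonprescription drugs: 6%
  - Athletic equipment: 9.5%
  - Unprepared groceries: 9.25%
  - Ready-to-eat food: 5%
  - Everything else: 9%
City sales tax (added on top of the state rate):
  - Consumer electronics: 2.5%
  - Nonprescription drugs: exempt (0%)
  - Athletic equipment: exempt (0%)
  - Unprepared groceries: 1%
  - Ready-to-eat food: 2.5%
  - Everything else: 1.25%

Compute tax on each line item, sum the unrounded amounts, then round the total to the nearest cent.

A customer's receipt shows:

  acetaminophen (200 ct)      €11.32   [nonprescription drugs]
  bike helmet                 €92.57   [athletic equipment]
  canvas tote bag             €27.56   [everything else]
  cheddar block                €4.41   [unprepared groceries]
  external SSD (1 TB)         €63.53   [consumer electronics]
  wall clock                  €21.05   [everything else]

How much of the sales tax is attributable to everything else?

Canvas tote bag €27.56: everything else → 9% + 1.25% city = 10.25% → €2.8249
Wall clock €21.05: everything else → 9% + 1.25% city = 10.25% → €2.157625
Tax on everything else: unrounded sum = €4.982525 → €4.98

€4.98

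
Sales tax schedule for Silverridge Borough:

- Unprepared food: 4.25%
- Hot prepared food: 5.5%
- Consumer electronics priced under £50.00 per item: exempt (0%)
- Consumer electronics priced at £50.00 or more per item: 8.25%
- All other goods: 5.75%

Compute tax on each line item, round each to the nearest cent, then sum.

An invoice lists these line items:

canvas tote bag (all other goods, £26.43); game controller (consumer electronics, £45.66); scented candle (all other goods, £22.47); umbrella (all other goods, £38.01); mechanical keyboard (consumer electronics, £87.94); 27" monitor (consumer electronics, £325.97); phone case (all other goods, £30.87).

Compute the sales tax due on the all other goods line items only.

Canvas tote bag £26.43: all other goods → 5.75% → £1.52
Scented candle £22.47: all other goods → 5.75% → £1.29
Umbrella £38.01: all other goods → 5.75% → £2.19
Phone case £30.87: all other goods → 5.75% → £1.78
Tax on all other goods = £1.52 + £1.29 + £2.19 + £1.78 = £6.78

£6.78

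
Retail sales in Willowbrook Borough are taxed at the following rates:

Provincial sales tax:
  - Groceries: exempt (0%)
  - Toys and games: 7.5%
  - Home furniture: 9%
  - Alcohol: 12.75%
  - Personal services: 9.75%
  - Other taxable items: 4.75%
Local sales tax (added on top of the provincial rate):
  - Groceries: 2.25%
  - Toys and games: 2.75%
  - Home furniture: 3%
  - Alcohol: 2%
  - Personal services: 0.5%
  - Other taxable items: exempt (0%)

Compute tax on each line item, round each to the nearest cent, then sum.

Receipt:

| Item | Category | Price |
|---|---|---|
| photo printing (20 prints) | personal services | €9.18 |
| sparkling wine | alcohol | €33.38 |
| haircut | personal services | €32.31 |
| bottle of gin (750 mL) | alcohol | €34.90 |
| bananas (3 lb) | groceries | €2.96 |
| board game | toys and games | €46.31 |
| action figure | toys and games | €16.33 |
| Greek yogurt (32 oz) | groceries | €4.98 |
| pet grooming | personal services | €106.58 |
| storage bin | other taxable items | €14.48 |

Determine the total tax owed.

Photo printing (20 prints) €9.18: personal services → 9.75% + 0.5% local = 10.25% → €0.94
Sparkling wine €33.38: alcohol → 12.75% + 2% local = 14.75% → €4.92
Haircut €32.31: personal services → 9.75% + 0.5% local = 10.25% → €3.31
Bottle of gin (750 mL) €34.90: alcohol → 12.75% + 2% local = 14.75% → €5.15
Bananas (3 lb) €2.96: groceries → 0% + 2.25% local = 2.25% → €0.07
Board game €46.31: toys and games → 7.5% + 2.75% local = 10.25% → €4.75
Action figure €16.33: toys and games → 7.5% + 2.75% local = 10.25% → €1.67
Greek yogurt (32 oz) €4.98: groceries → 0% + 2.25% local = 2.25% → €0.11
Pet grooming €106.58: personal services → 9.75% + 0.5% local = 10.25% → €10.92
Storage bin €14.48: other taxable items → 4.75% + 0% local = 4.75% → €0.69
Total tax = €0.94 + €4.92 + €3.31 + €5.15 + €0.07 + €4.75 + €1.67 + €0.11 + €10.92 + €0.69 = €32.53

€32.53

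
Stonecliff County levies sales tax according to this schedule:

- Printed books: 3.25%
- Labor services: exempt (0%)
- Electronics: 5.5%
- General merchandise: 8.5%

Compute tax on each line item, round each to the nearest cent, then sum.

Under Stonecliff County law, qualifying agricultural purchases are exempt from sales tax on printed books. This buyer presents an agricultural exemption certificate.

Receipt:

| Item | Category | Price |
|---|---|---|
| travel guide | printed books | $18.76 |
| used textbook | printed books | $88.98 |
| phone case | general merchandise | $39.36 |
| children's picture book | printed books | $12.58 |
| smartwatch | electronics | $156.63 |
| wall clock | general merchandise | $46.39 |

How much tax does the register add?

$15.90

Travel guide $18.76: printed books, buyer-exempt → 0% → $0.00
Used textbook $88.98: printed books, buyer-exempt → 0% → $0.00
Phone case $39.36: general merchandise → 8.5% → $3.35
Children's picture book $12.58: printed books, buyer-exempt → 0% → $0.00
Smartwatch $156.63: electronics → 5.5% → $8.61
Wall clock $46.39: general merchandise → 8.5% → $3.94
Total tax = $3.35 + $8.61 + $3.94 = $15.90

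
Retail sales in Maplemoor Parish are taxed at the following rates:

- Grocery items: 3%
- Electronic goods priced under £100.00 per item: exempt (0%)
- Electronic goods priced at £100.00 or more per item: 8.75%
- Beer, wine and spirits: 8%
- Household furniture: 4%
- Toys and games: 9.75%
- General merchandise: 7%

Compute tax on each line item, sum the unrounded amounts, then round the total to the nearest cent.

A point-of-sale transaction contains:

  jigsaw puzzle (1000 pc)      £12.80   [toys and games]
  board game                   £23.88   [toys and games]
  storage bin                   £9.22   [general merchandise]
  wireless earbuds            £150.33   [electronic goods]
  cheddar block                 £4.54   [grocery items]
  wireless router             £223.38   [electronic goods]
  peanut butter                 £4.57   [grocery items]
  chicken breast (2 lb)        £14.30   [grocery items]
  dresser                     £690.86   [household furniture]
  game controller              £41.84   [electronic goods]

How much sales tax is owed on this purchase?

£65.26

Jigsaw puzzle (1000 pc) £12.80: toys and games → 9.75% → £1.248
Board game £23.88: toys and games → 9.75% → £2.3283
Storage bin £9.22: general merchandise → 7% → £0.6454
Wireless earbuds £150.33: electronic goods, £100.00 or more → 8.75% → £13.153875
Cheddar block £4.54: grocery items → 3% → £0.1362
Wireless router £223.38: electronic goods, £100.00 or more → 8.75% → £19.54575
Peanut butter £4.57: grocery items → 3% → £0.1371
Chicken breast (2 lb) £14.30: grocery items → 3% → £0.429
Dresser £690.86: household furniture → 4% → £27.6344
Game controller £41.84: electronic goods, under £100.00 → 0% → £0.00
Unrounded tax sum = £65.258025 → £65.26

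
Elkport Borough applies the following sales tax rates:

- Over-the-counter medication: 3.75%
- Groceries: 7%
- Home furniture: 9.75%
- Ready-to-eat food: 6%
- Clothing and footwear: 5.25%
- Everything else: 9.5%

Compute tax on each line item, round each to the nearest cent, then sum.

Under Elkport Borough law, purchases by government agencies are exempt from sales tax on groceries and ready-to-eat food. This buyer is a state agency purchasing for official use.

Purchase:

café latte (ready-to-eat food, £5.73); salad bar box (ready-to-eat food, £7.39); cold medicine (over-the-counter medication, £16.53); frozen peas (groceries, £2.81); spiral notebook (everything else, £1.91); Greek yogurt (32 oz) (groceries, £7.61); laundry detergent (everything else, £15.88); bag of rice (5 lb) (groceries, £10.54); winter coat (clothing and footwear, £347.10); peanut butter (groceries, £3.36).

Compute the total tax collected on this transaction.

Café latte £5.73: ready-to-eat food, buyer-exempt → 0% → £0.00
Salad bar box £7.39: ready-to-eat food, buyer-exempt → 0% → £0.00
Cold medicine £16.53: over-the-counter medication → 3.75% → £0.62
Frozen peas £2.81: groceries, buyer-exempt → 0% → £0.00
Spiral notebook £1.91: everything else → 9.5% → £0.18
Greek yogurt (32 oz) £7.61: groceries, buyer-exempt → 0% → £0.00
Laundry detergent £15.88: everything else → 9.5% → £1.51
Bag of rice (5 lb) £10.54: groceries, buyer-exempt → 0% → £0.00
Winter coat £347.10: clothing and footwear → 5.25% → £18.22
Peanut butter £3.36: groceries, buyer-exempt → 0% → £0.00
Total tax = £0.62 + £0.18 + £1.51 + £18.22 = £20.53

£20.53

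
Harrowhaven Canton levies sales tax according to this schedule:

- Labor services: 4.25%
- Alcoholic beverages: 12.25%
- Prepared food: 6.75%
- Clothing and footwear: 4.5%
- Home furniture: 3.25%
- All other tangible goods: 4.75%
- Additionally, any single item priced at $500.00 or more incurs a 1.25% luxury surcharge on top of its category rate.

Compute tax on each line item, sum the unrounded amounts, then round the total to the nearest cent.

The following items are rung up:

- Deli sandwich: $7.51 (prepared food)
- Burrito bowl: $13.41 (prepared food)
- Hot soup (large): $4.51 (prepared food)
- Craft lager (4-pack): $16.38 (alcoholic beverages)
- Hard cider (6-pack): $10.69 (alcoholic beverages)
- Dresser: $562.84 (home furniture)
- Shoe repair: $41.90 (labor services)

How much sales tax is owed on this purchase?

Deli sandwich $7.51: prepared food → 6.75% → $0.506925
Burrito bowl $13.41: prepared food → 6.75% → $0.905175
Hot soup (large) $4.51: prepared food → 6.75% → $0.304425
Craft lager (4-pack) $16.38: alcoholic beverages → 12.25% → $2.00655
Hard cider (6-pack) $10.69: alcoholic beverages → 12.25% → $1.309525
Dresser $562.84: home furniture → 3.25% + 1.25% surcharge = 4.5% → $25.3278
Shoe repair $41.90: labor services → 4.25% → $1.78075
Unrounded tax sum = $32.14115 → $32.14

$32.14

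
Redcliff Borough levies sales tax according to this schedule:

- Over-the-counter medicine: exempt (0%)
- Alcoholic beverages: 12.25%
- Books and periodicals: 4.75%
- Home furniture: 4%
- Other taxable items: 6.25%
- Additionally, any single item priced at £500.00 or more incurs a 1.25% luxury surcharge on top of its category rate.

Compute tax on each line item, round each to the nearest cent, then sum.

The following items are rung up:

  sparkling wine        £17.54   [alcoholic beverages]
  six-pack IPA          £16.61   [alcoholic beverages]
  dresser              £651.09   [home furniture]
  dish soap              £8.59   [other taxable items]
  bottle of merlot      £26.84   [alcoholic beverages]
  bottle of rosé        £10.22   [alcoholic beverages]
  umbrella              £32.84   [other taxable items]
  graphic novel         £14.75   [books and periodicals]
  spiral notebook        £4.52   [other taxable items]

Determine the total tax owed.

£46.47

Sparkling wine £17.54: alcoholic beverages → 12.25% → £2.15
Six-pack IPA £16.61: alcoholic beverages → 12.25% → £2.03
Dresser £651.09: home furniture → 4% + 1.25% surcharge = 5.25% → £34.18
Dish soap £8.59: other taxable items → 6.25% → £0.54
Bottle of merlot £26.84: alcoholic beverages → 12.25% → £3.29
Bottle of rosé £10.22: alcoholic beverages → 12.25% → £1.25
Umbrella £32.84: other taxable items → 6.25% → £2.05
Graphic novel £14.75: books and periodicals → 4.75% → £0.70
Spiral notebook £4.52: other taxable items → 6.25% → £0.28
Total tax = £2.15 + £2.03 + £34.18 + £0.54 + £3.29 + £1.25 + £2.05 + £0.70 + £0.28 = £46.47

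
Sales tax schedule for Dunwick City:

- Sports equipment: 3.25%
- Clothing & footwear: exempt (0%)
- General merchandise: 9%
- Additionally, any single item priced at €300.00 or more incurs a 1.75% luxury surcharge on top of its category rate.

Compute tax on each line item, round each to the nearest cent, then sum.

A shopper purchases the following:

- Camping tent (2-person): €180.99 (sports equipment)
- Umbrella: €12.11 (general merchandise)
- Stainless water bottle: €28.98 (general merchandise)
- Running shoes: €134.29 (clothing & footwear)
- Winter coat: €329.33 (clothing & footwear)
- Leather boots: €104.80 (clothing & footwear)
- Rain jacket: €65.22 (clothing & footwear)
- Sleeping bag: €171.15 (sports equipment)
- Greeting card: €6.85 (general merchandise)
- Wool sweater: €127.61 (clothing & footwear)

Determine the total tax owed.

€21.52

Camping tent (2-person) €180.99: sports equipment → 3.25% → €5.88
Umbrella €12.11: general merchandise → 9% → €1.09
Stainless water bottle €28.98: general merchandise → 9% → €2.61
Running shoes €134.29: clothing & footwear → 0% → €0.00
Winter coat €329.33: clothing & footwear → 0% + 1.75% surcharge = 1.75% → €5.76
Leather boots €104.80: clothing & footwear → 0% → €0.00
Rain jacket €65.22: clothing & footwear → 0% → €0.00
Sleeping bag €171.15: sports equipment → 3.25% → €5.56
Greeting card €6.85: general merchandise → 9% → €0.62
Wool sweater €127.61: clothing & footwear → 0% → €0.00
Total tax = €5.88 + €1.09 + €2.61 + €5.76 + €5.56 + €0.62 = €21.52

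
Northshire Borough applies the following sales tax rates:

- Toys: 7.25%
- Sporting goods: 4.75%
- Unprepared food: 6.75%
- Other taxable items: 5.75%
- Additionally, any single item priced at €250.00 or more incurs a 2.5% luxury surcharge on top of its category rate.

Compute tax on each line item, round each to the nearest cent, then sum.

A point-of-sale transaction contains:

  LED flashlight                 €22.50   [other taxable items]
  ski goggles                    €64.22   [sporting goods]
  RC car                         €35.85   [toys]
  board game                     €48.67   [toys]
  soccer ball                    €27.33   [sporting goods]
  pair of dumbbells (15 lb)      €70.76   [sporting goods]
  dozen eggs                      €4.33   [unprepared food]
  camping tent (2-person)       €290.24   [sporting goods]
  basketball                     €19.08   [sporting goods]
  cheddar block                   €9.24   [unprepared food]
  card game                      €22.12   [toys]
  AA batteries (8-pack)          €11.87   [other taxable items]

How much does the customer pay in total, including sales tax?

€666.48

LED flashlight €22.50: other taxable items → 5.75% → €1.29
Ski goggles €64.22: sporting goods → 4.75% → €3.05
RC car €35.85: toys → 7.25% → €2.60
Board game €48.67: toys → 7.25% → €3.53
Soccer ball €27.33: sporting goods → 4.75% → €1.30
Pair of dumbbells (15 lb) €70.76: sporting goods → 4.75% → €3.36
Dozen eggs €4.33: unprepared food → 6.75% → €0.29
Camping tent (2-person) €290.24: sporting goods → 4.75% + 2.5% surcharge = 7.25% → €21.04
Basketball €19.08: sporting goods → 4.75% → €0.91
Cheddar block €9.24: unprepared food → 6.75% → €0.62
Card game €22.12: toys → 7.25% → €1.60
AA batteries (8-pack) €11.87: other taxable items → 5.75% → €0.68
Subtotal = €626.21; tax = €40.27; total due = €666.48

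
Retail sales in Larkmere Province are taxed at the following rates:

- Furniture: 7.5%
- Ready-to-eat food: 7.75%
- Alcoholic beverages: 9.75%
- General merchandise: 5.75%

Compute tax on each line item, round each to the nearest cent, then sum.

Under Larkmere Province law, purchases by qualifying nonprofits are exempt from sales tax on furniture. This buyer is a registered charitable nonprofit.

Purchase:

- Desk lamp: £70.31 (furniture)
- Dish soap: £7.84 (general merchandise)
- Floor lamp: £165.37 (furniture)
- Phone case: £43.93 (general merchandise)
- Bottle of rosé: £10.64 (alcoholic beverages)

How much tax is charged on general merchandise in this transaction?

£2.98

Dish soap £7.84: general merchandise → 5.75% → £0.45
Phone case £43.93: general merchandise → 5.75% → £2.53
Tax on general merchandise = £0.45 + £2.53 = £2.98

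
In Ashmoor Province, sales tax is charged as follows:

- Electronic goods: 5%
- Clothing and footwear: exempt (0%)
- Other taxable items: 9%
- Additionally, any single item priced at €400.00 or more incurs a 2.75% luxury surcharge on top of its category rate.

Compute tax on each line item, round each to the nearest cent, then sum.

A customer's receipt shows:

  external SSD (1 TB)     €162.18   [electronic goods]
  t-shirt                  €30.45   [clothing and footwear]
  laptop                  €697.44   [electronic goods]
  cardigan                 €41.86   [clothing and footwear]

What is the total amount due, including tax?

External SSD (1 TB) €162.18: electronic goods → 5% → €8.11
T-shirt €30.45: clothing and footwear → 0% → €0.00
Laptop €697.44: electronic goods → 5% + 2.75% surcharge = 7.75% → €54.05
Cardigan €41.86: clothing and footwear → 0% → €0.00
Subtotal = €931.93; tax = €62.16; total due = €994.09

€994.09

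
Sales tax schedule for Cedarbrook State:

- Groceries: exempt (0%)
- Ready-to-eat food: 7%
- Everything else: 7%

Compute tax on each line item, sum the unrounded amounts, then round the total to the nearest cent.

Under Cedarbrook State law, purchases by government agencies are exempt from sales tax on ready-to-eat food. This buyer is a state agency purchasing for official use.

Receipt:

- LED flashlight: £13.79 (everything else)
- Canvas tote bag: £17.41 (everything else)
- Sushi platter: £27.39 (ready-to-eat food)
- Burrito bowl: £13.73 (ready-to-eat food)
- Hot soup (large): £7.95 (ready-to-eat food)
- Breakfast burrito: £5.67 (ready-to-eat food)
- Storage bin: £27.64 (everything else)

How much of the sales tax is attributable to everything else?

LED flashlight £13.79: everything else → 7% → £0.9653
Canvas tote bag £17.41: everything else → 7% → £1.2187
Storage bin £27.64: everything else → 7% → £1.9348
Tax on everything else: unrounded sum = £4.1188 → £4.12

£4.12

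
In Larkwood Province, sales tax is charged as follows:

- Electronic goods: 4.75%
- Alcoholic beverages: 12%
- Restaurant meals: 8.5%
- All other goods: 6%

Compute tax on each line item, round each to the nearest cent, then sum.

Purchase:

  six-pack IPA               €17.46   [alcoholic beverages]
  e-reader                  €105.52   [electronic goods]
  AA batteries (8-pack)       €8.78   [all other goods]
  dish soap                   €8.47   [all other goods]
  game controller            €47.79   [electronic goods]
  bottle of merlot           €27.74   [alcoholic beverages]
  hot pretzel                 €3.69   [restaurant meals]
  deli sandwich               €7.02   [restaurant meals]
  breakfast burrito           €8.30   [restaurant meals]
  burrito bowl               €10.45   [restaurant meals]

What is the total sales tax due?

Six-pack IPA €17.46: alcoholic beverages → 12% → €2.10
E-reader €105.52: electronic goods → 4.75% → €5.01
AA batteries (8-pack) €8.78: all other goods → 6% → €0.53
Dish soap €8.47: all other goods → 6% → €0.51
Game controller €47.79: electronic goods → 4.75% → €2.27
Bottle of merlot €27.74: alcoholic beverages → 12% → €3.33
Hot pretzel €3.69: restaurant meals → 8.5% → €0.31
Deli sandwich €7.02: restaurant meals → 8.5% → €0.60
Breakfast burrito €8.30: restaurant meals → 8.5% → €0.71
Burrito bowl €10.45: restaurant meals → 8.5% → €0.89
Total tax = €2.10 + €5.01 + €0.53 + €0.51 + €2.27 + €3.33 + €0.31 + €0.60 + €0.71 + €0.89 = €16.26

€16.26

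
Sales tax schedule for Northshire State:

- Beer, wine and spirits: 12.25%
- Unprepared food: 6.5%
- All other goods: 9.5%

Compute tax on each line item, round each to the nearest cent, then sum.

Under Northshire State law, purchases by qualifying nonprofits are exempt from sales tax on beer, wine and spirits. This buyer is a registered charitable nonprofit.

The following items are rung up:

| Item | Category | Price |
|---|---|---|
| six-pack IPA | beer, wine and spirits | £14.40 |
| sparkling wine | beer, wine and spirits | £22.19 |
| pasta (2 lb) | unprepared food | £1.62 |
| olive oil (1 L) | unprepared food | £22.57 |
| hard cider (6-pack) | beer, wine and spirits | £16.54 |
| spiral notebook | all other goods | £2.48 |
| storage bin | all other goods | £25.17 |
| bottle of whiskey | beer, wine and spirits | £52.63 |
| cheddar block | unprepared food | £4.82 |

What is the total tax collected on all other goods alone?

£2.63

Spiral notebook £2.48: all other goods → 9.5% → £0.24
Storage bin £25.17: all other goods → 9.5% → £2.39
Tax on all other goods = £0.24 + £2.39 = £2.63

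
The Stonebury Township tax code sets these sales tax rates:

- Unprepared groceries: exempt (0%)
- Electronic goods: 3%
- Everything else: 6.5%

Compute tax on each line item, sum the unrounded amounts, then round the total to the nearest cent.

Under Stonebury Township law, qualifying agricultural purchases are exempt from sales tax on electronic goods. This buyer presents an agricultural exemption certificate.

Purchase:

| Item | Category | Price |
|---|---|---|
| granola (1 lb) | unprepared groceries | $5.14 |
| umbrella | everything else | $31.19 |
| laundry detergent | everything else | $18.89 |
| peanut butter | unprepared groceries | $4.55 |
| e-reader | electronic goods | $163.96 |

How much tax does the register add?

$3.26

Granola (1 lb) $5.14: unprepared groceries → 0% → $0.00
Umbrella $31.19: everything else → 6.5% → $2.02735
Laundry detergent $18.89: everything else → 6.5% → $1.22785
Peanut butter $4.55: unprepared groceries → 0% → $0.00
E-reader $163.96: electronic goods, buyer-exempt → 0% → $0.00
Unrounded tax sum = $3.2552 → $3.26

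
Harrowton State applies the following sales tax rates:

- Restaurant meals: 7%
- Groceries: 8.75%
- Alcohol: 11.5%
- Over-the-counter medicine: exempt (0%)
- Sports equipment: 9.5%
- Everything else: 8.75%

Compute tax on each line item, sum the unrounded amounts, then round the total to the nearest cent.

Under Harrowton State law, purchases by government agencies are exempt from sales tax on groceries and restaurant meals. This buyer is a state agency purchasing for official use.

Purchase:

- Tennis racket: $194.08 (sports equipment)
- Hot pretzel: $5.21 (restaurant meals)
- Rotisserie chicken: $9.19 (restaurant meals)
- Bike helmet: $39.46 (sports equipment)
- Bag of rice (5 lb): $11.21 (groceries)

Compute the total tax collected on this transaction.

$22.19

Tennis racket $194.08: sports equipment → 9.5% → $18.4376
Hot pretzel $5.21: restaurant meals, buyer-exempt → 0% → $0.00
Rotisserie chicken $9.19: restaurant meals, buyer-exempt → 0% → $0.00
Bike helmet $39.46: sports equipment → 9.5% → $3.7487
Bag of rice (5 lb) $11.21: groceries, buyer-exempt → 0% → $0.00
Unrounded tax sum = $22.1863 → $22.19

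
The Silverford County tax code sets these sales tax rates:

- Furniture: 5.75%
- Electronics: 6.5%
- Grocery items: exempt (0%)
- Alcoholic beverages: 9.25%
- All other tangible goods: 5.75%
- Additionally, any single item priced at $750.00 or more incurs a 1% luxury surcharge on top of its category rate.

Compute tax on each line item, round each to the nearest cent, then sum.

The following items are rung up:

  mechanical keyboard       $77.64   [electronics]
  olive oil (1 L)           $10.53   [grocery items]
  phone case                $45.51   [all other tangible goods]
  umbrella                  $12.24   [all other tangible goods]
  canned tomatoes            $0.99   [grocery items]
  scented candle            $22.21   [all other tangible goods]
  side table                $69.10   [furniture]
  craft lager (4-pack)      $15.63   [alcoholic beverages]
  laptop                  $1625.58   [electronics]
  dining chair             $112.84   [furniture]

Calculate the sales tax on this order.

Mechanical keyboard $77.64: electronics → 6.5% → $5.05
Olive oil (1 L) $10.53: grocery items → 0% → $0.00
Phone case $45.51: all other tangible goods → 5.75% → $2.62
Umbrella $12.24: all other tangible goods → 5.75% → $0.70
Canned tomatoes $0.99: grocery items → 0% → $0.00
Scented candle $22.21: all other tangible goods → 5.75% → $1.28
Side table $69.10: furniture → 5.75% → $3.97
Craft lager (4-pack) $15.63: alcoholic beverages → 9.25% → $1.45
Laptop $1625.58: electronics → 6.5% + 1% surcharge = 7.5% → $121.92
Dining chair $112.84: furniture → 5.75% → $6.49
Total tax = $5.05 + $2.62 + $0.70 + $1.28 + $3.97 + $1.45 + $121.92 + $6.49 = $143.48

$143.48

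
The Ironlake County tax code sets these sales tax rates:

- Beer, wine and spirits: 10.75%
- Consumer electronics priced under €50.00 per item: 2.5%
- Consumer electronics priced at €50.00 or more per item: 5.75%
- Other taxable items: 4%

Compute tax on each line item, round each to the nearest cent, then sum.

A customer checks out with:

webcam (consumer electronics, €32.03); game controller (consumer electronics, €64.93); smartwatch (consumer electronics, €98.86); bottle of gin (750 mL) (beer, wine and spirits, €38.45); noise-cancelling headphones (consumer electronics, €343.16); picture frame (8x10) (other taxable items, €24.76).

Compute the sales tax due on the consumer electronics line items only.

€29.94

Webcam €32.03: consumer electronics, under €50.00 → 2.5% → €0.80
Game controller €64.93: consumer electronics, €50.00 or more → 5.75% → €3.73
Smartwatch €98.86: consumer electronics, €50.00 or more → 5.75% → €5.68
Noise-cancelling headphones €343.16: consumer electronics, €50.00 or more → 5.75% → €19.73
Tax on consumer electronics = €0.80 + €3.73 + €5.68 + €19.73 = €29.94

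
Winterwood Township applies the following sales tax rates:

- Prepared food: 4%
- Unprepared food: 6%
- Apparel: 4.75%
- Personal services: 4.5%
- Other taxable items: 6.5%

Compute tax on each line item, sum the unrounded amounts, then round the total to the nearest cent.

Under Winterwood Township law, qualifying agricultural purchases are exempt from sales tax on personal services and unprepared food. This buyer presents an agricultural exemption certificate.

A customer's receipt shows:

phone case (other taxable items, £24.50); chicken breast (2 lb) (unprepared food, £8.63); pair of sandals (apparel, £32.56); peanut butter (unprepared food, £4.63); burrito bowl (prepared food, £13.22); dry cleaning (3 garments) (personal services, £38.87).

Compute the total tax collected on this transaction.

£3.67

Phone case £24.50: other taxable items → 6.5% → £1.5925
Chicken breast (2 lb) £8.63: unprepared food, buyer-exempt → 0% → £0.00
Pair of sandals £32.56: apparel → 4.75% → £1.5466
Peanut butter £4.63: unprepared food, buyer-exempt → 0% → £0.00
Burrito bowl £13.22: prepared food → 4% → £0.5288
Dry cleaning (3 garments) £38.87: personal services, buyer-exempt → 0% → £0.00
Unrounded tax sum = £3.6679 → £3.67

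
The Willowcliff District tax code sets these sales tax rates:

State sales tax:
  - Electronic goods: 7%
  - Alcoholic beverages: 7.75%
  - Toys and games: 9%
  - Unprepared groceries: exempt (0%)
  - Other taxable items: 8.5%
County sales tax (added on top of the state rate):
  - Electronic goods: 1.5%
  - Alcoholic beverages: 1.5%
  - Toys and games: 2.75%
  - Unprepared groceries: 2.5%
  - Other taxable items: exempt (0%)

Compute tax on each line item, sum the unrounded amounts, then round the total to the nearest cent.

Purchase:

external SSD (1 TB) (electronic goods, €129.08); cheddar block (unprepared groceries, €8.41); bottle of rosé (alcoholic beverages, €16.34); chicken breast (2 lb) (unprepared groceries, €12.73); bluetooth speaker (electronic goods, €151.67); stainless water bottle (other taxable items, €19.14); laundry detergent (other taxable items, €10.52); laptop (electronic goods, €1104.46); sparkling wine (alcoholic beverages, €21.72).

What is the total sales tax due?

External SSD (1 TB) €129.08: electronic goods → 7% + 1.5% county = 8.5% → €10.9718
Cheddar block €8.41: unprepared groceries → 0% + 2.5% county = 2.5% → €0.21025
Bottle of rosé €16.34: alcoholic beverages → 7.75% + 1.5% county = 9.25% → €1.51145
Chicken breast (2 lb) €12.73: unprepared groceries → 0% + 2.5% county = 2.5% → €0.31825
Bluetooth speaker €151.67: electronic goods → 7% + 1.5% county = 8.5% → €12.89195
Stainless water bottle €19.14: other taxable items → 8.5% + 0% county = 8.5% → €1.6269
Laundry detergent €10.52: other taxable items → 8.5% + 0% county = 8.5% → €0.8942
Laptop €1104.46: electronic goods → 7% + 1.5% county = 8.5% → €93.8791
Sparkling wine €21.72: alcoholic beverages → 7.75% + 1.5% county = 9.25% → €2.0091
Unrounded tax sum = €124.313 → €124.31

€124.31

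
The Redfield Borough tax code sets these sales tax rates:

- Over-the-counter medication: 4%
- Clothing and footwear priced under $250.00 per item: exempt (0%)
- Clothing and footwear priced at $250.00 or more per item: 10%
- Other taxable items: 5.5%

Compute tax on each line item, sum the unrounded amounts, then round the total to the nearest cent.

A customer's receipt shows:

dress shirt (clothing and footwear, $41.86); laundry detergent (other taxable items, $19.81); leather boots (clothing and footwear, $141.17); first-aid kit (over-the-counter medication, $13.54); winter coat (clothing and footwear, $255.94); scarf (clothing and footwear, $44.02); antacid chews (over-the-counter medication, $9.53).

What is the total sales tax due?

$27.61

Dress shirt $41.86: clothing and footwear, under $250.00 → 0% → $0.00
Laundry detergent $19.81: other taxable items → 5.5% → $1.08955
Leather boots $141.17: clothing and footwear, under $250.00 → 0% → $0.00
First-aid kit $13.54: over-the-counter medication → 4% → $0.5416
Winter coat $255.94: clothing and footwear, $250.00 or more → 10% → $25.594
Scarf $44.02: clothing and footwear, under $250.00 → 0% → $0.00
Antacid chews $9.53: over-the-counter medication → 4% → $0.3812
Unrounded tax sum = $27.60635 → $27.61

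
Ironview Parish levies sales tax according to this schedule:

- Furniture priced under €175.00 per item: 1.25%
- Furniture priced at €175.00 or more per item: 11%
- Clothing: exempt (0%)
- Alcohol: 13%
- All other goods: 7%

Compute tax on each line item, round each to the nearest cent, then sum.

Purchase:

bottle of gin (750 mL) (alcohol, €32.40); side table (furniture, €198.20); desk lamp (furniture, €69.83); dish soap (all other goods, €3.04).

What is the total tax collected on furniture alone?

€22.67

Side table €198.20: furniture, €175.00 or more → 11% → €21.80
Desk lamp €69.83: furniture, under €175.00 → 1.25% → €0.87
Tax on furniture = €21.80 + €0.87 = €22.67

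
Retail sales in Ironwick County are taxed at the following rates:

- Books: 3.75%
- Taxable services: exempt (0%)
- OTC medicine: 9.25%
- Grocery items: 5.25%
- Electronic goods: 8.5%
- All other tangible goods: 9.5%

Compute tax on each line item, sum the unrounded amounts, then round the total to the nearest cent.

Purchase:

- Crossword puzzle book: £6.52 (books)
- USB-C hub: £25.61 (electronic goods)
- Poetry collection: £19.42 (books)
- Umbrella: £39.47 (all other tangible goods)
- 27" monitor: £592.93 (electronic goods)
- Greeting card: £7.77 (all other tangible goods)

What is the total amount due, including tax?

£749.76

Crossword puzzle book £6.52: books → 3.75% → £0.2445
USB-C hub £25.61: electronic goods → 8.5% → £2.17685
Poetry collection £19.42: books → 3.75% → £0.72825
Umbrella £39.47: all other tangible goods → 9.5% → £3.74965
27" monitor £592.93: electronic goods → 8.5% → £50.39905
Greeting card £7.77: all other tangible goods → 9.5% → £0.73815
Subtotal = £691.72; unrounded tax = £58.03645 → £58.04; total due = £749.76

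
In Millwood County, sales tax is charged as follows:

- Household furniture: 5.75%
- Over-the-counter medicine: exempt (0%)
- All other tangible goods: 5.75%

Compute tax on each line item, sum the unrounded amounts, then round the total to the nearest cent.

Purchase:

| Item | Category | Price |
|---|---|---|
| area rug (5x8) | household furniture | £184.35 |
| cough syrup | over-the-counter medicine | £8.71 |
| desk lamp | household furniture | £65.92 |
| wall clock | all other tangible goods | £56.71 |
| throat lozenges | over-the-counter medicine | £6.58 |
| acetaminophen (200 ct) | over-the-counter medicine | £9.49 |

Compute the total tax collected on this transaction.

Area rug (5x8) £184.35: household furniture → 5.75% → £10.600125
Cough syrup £8.71: over-the-counter medicine → 0% → £0.00
Desk lamp £65.92: household furniture → 5.75% → £3.7904
Wall clock £56.71: all other tangible goods → 5.75% → £3.260825
Throat lozenges £6.58: over-the-counter medicine → 0% → £0.00
Acetaminophen (200 ct) £9.49: over-the-counter medicine → 0% → £0.00
Unrounded tax sum = £17.65135 → £17.65

£17.65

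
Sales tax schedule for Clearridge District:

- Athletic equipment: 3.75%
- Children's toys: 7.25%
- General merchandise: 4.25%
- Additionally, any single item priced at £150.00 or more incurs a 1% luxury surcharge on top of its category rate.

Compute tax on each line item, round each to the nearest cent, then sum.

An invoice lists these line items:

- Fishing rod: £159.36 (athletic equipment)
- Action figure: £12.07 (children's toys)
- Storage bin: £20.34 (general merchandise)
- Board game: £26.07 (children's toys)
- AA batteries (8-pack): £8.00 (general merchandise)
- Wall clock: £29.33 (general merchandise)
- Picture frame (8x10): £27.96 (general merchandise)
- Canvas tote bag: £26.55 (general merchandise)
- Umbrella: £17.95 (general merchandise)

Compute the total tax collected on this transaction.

£15.87

Fishing rod £159.36: athletic equipment → 3.75% + 1% surcharge = 4.75% → £7.57
Action figure £12.07: children's toys → 7.25% → £0.88
Storage bin £20.34: general merchandise → 4.25% → £0.86
Board game £26.07: children's toys → 7.25% → £1.89
AA batteries (8-pack) £8.00: general merchandise → 4.25% → £0.34
Wall clock £29.33: general merchandise → 4.25% → £1.25
Picture frame (8x10) £27.96: general merchandise → 4.25% → £1.19
Canvas tote bag £26.55: general merchandise → 4.25% → £1.13
Umbrella £17.95: general merchandise → 4.25% → £0.76
Total tax = £7.57 + £0.88 + £0.86 + £1.89 + £0.34 + £1.25 + £1.19 + £1.13 + £0.76 = £15.87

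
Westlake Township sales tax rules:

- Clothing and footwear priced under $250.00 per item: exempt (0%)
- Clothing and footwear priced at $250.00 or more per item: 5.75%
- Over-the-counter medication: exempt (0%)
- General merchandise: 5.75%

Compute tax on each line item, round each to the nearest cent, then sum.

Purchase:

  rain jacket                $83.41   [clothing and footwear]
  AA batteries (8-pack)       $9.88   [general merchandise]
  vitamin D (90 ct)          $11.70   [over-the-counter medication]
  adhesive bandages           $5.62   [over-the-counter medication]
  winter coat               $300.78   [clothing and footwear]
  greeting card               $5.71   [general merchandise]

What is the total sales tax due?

Rain jacket $83.41: clothing and footwear, under $250.00 → 0% → $0.00
AA batteries (8-pack) $9.88: general merchandise → 5.75% → $0.57
Vitamin D (90 ct) $11.70: over-the-counter medication → 0% → $0.00
Adhesive bandages $5.62: over-the-counter medication → 0% → $0.00
Winter coat $300.78: clothing and footwear, $250.00 or more → 5.75% → $17.29
Greeting card $5.71: general merchandise → 5.75% → $0.33
Total tax = $0.57 + $17.29 + $0.33 = $18.19

$18.19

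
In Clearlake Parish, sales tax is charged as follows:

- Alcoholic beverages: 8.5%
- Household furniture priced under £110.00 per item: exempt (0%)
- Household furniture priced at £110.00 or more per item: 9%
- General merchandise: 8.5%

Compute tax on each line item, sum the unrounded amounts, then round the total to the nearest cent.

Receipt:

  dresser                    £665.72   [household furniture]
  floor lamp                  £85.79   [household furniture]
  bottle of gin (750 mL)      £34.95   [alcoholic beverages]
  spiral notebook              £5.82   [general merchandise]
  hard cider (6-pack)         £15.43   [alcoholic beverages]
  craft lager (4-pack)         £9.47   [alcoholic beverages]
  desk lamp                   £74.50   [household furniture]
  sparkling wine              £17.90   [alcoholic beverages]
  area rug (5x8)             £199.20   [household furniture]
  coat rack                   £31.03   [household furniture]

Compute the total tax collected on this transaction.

Dresser £665.72: household furniture, £110.00 or more → 9% → £59.9148
Floor lamp £85.79: household furniture, under £110.00 → 0% → £0.00
Bottle of gin (750 mL) £34.95: alcoholic beverages → 8.5% → £2.97075
Spiral notebook £5.82: general merchandise → 8.5% → £0.4947
Hard cider (6-pack) £15.43: alcoholic beverages → 8.5% → £1.31155
Craft lager (4-pack) £9.47: alcoholic beverages → 8.5% → £0.80495
Desk lamp £74.50: household furniture, under £110.00 → 0% → £0.00
Sparkling wine £17.90: alcoholic beverages → 8.5% → £1.5215
Area rug (5x8) £199.20: household furniture, £110.00 or more → 9% → £17.928
Coat rack £31.03: household furniture, under £110.00 → 0% → £0.00
Unrounded tax sum = £84.94625 → £84.95

£84.95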